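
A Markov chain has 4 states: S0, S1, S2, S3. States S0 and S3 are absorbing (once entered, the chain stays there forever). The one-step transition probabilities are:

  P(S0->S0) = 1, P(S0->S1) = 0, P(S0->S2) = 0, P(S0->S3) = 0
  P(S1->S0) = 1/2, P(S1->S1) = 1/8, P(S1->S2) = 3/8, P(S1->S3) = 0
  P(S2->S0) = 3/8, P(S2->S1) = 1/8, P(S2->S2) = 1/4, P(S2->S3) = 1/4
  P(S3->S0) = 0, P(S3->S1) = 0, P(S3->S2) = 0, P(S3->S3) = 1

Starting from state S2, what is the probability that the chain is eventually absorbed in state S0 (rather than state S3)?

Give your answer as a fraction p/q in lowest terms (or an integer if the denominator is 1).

Answer: 25/39

Derivation:
Let a_i = P(absorbed in S0 | start in state i).
Boundary conditions: a_S0 = 1, a_S3 = 0.
For each transient state i, a_i = sum_j P(i->j) * a_j:
  a_S1 = 1/2*a_S0 + 1/8*a_S1 + 3/8*a_S2 + 0*a_S3
  a_S2 = 3/8*a_S0 + 1/8*a_S1 + 1/4*a_S2 + 1/4*a_S3

Substituting a_S0 = 1 and a_S3 = 0, rearrange to (I - Q) a = r where r[i] = P(i -> S0):
  [7/8, -3/8] . (a_S1, a_S2) = 1/2
  [-1/8, 3/4] . (a_S1, a_S2) = 3/8

Solving yields:
  a_S1 = 11/13
  a_S2 = 25/39

Starting state is S2, so the absorption probability is a_S2 = 25/39.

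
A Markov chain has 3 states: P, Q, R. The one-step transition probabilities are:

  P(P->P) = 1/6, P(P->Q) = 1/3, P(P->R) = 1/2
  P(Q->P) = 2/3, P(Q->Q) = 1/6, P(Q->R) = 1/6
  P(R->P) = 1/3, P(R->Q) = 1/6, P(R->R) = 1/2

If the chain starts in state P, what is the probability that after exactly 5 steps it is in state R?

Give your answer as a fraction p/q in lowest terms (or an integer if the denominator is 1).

Computing P^5 by repeated multiplication:
P^1 =
  P: [1/6, 1/3, 1/2]
  Q: [2/3, 1/6, 1/6]
  R: [1/3, 1/6, 1/2]
P^2 =
  P: [5/12, 7/36, 7/18]
  Q: [5/18, 5/18, 4/9]
  R: [1/3, 2/9, 4/9]
P^3 =
  P: [71/216, 17/72, 47/108]
  Q: [41/108, 23/108, 11/27]
  R: [19/54, 2/9, 23/54]
P^4 =
  P: [463/1296, 287/1296, 91/216]
  Q: [221/648, 149/648, 139/324]
  R: [113/324, 73/324, 23/54]
P^5 =
  P: [901/2592, 1759/7776, 1657/3888]
  Q: [1373/3888, 869/3888, 823/1944]
  R: [227/648, 437/1944, 413/972]

(P^5)[P -> R] = 1657/3888

Answer: 1657/3888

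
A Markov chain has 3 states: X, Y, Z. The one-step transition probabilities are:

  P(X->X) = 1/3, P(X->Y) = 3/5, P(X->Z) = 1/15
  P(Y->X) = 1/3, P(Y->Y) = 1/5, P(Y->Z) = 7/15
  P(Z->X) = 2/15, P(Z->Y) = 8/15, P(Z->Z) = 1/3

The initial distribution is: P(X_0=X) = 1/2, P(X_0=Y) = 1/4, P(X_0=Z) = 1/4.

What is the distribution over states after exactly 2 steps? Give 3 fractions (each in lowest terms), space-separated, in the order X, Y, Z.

Propagating the distribution step by step (d_{t+1} = d_t * P):
d_0 = (X=1/2, Y=1/4, Z=1/4)
  d_1[X] = 1/2*1/3 + 1/4*1/3 + 1/4*2/15 = 17/60
  d_1[Y] = 1/2*3/5 + 1/4*1/5 + 1/4*8/15 = 29/60
  d_1[Z] = 1/2*1/15 + 1/4*7/15 + 1/4*1/3 = 7/30
d_1 = (X=17/60, Y=29/60, Z=7/30)
  d_2[X] = 17/60*1/3 + 29/60*1/3 + 7/30*2/15 = 43/150
  d_2[Y] = 17/60*3/5 + 29/60*1/5 + 7/30*8/15 = 88/225
  d_2[Z] = 17/60*1/15 + 29/60*7/15 + 7/30*1/3 = 29/90
d_2 = (X=43/150, Y=88/225, Z=29/90)

Answer: 43/150 88/225 29/90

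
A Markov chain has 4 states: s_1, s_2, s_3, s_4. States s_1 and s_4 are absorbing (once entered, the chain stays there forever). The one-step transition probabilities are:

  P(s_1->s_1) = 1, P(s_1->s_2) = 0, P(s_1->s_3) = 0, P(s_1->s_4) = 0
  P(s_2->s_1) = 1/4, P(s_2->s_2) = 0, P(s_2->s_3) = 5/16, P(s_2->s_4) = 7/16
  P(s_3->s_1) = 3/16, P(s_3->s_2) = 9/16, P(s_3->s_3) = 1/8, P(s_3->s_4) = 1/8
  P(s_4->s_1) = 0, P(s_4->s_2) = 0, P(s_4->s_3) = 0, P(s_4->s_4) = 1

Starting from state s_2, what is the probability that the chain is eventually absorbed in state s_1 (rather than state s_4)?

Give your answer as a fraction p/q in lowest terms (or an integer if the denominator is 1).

Let a_i = P(absorbed in s_1 | start in state i).
Boundary conditions: a_s_1 = 1, a_s_4 = 0.
For each transient state i, a_i = sum_j P(i->j) * a_j:
  a_s_2 = 1/4*a_s_1 + 0*a_s_2 + 5/16*a_s_3 + 7/16*a_s_4
  a_s_3 = 3/16*a_s_1 + 9/16*a_s_2 + 1/8*a_s_3 + 1/8*a_s_4

Substituting a_s_1 = 1 and a_s_4 = 0, rearrange to (I - Q) a = r where r[i] = P(i -> s_1):
  [1, -5/16] . (a_s_2, a_s_3) = 1/4
  [-9/16, 7/8] . (a_s_2, a_s_3) = 3/16

Solving yields:
  a_s_2 = 71/179
  a_s_3 = 84/179

Starting state is s_2, so the absorption probability is a_s_2 = 71/179.

Answer: 71/179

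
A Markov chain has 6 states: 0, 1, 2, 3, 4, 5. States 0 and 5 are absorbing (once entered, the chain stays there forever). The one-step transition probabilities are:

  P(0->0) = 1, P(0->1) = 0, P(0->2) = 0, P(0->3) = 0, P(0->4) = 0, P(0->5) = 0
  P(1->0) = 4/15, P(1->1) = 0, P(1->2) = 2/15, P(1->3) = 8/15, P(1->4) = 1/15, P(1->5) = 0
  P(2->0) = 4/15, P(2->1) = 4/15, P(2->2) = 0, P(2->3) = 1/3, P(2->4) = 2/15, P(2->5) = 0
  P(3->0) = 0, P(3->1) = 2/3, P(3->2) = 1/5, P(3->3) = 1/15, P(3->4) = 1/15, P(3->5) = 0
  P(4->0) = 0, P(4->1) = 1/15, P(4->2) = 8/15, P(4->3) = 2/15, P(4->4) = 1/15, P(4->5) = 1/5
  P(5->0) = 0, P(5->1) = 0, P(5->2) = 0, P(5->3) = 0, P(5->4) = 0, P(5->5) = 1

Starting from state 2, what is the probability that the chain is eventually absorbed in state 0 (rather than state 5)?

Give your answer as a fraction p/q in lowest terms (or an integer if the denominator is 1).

Let a_i = P(absorbed in 0 | start in state i).
Boundary conditions: a_0 = 1, a_5 = 0.
For each transient state i, a_i = sum_j P(i->j) * a_j:
  a_1 = 4/15*a_0 + 0*a_1 + 2/15*a_2 + 8/15*a_3 + 1/15*a_4 + 0*a_5
  a_2 = 4/15*a_0 + 4/15*a_1 + 0*a_2 + 1/3*a_3 + 2/15*a_4 + 0*a_5
  a_3 = 0*a_0 + 2/3*a_1 + 1/5*a_2 + 1/15*a_3 + 1/15*a_4 + 0*a_5
  a_4 = 0*a_0 + 1/15*a_1 + 8/15*a_2 + 2/15*a_3 + 1/15*a_4 + 1/5*a_5

Substituting a_0 = 1 and a_5 = 0, rearrange to (I - Q) a = r where r[i] = P(i -> 0):
  [1, -2/15, -8/15, -1/15] . (a_1, a_2, a_3, a_4) = 4/15
  [-4/15, 1, -1/3, -2/15] . (a_1, a_2, a_3, a_4) = 4/15
  [-2/3, -1/5, 14/15, -1/15] . (a_1, a_2, a_3, a_4) = 0
  [-1/15, -8/15, -2/15, 14/15] . (a_1, a_2, a_3, a_4) = 0

Solving yields:
  a_1 = 1480/1623
  a_2 = 4396/4869
  a_3 = 4360/4869
  a_4 = 3452/4869

Starting state is 2, so the absorption probability is a_2 = 4396/4869.

Answer: 4396/4869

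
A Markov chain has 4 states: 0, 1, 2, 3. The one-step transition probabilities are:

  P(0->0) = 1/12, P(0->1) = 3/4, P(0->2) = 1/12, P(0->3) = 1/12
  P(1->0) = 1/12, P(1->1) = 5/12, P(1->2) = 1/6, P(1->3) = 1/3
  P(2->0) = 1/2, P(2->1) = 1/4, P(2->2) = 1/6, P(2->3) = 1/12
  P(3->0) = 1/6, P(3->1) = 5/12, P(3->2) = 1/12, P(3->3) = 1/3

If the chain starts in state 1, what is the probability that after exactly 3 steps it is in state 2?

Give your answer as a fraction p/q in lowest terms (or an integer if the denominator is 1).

Computing P^3 by repeated multiplication:
P^1 =
  0: [1/12, 3/4, 1/12, 1/12]
  1: [1/12, 5/12, 1/6, 1/3]
  2: [1/2, 1/4, 1/6, 1/12]
  3: [1/6, 5/12, 1/12, 1/3]
P^2 =
  0: [1/8, 31/72, 11/72, 7/24]
  1: [13/72, 5/12, 19/144, 13/48]
  2: [23/144, 5/9, 17/144, 1/6]
  3: [7/48, 11/24, 1/8, 13/48]
P^3 =
  0: [37/216, 187/432, 19/144, 19/72]
  1: [139/864, 131/288, 223/1728, 49/192]
  2: [253/1728, 389/864, 241/1728, 19/72]
  3: [91/576, 4/9, 19/144, 17/64]

(P^3)[1 -> 2] = 223/1728

Answer: 223/1728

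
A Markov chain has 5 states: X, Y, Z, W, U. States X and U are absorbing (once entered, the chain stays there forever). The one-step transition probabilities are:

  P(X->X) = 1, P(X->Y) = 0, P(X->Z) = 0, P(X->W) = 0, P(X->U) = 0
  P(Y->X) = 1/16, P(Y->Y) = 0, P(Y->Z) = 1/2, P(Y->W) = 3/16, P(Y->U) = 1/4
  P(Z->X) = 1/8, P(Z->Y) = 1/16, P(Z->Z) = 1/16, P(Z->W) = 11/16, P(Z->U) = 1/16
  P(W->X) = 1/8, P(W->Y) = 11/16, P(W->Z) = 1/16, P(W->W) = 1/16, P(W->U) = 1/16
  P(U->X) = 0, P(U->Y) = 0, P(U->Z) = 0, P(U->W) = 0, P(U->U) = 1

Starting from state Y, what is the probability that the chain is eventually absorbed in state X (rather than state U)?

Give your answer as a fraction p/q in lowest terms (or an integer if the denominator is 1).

Let a_i = P(absorbed in X | start in state i).
Boundary conditions: a_X = 1, a_U = 0.
For each transient state i, a_i = sum_j P(i->j) * a_j:
  a_Y = 1/16*a_X + 0*a_Y + 1/2*a_Z + 3/16*a_W + 1/4*a_U
  a_Z = 1/8*a_X + 1/16*a_Y + 1/16*a_Z + 11/16*a_W + 1/16*a_U
  a_W = 1/8*a_X + 11/16*a_Y + 1/16*a_Z + 1/16*a_W + 1/16*a_U

Substituting a_X = 1 and a_U = 0, rearrange to (I - Q) a = r where r[i] = P(i -> X):
  [1, -1/2, -3/16] . (a_Y, a_Z, a_W) = 1/16
  [-1/16, 15/16, -11/16] . (a_Y, a_Z, a_W) = 1/8
  [-11/16, -1/16, 15/16] . (a_Y, a_Z, a_W) = 1/8

Solving yields:
  a_Y = 363/919
  a_Z = 454/919
  a_W = 419/919

Starting state is Y, so the absorption probability is a_Y = 363/919.

Answer: 363/919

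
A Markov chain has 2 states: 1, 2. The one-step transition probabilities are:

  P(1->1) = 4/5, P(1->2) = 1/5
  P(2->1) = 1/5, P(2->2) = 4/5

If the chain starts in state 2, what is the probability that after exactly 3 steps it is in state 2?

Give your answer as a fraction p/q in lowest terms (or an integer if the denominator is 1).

Computing P^3 by repeated multiplication:
P^1 =
  1: [4/5, 1/5]
  2: [1/5, 4/5]
P^2 =
  1: [17/25, 8/25]
  2: [8/25, 17/25]
P^3 =
  1: [76/125, 49/125]
  2: [49/125, 76/125]

(P^3)[2 -> 2] = 76/125

Answer: 76/125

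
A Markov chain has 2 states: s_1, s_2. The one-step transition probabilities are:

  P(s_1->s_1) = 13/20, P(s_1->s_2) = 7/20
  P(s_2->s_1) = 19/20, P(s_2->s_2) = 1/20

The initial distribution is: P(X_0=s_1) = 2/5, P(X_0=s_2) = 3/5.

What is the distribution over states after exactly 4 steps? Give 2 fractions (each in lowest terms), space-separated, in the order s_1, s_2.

Propagating the distribution step by step (d_{t+1} = d_t * P):
d_0 = (s_1=2/5, s_2=3/5)
  d_1[s_1] = 2/5*13/20 + 3/5*19/20 = 83/100
  d_1[s_2] = 2/5*7/20 + 3/5*1/20 = 17/100
d_1 = (s_1=83/100, s_2=17/100)
  d_2[s_1] = 83/100*13/20 + 17/100*19/20 = 701/1000
  d_2[s_2] = 83/100*7/20 + 17/100*1/20 = 299/1000
d_2 = (s_1=701/1000, s_2=299/1000)
  d_3[s_1] = 701/1000*13/20 + 299/1000*19/20 = 7397/10000
  d_3[s_2] = 701/1000*7/20 + 299/1000*1/20 = 2603/10000
d_3 = (s_1=7397/10000, s_2=2603/10000)
  d_4[s_1] = 7397/10000*13/20 + 2603/10000*19/20 = 72809/100000
  d_4[s_2] = 7397/10000*7/20 + 2603/10000*1/20 = 27191/100000
d_4 = (s_1=72809/100000, s_2=27191/100000)

Answer: 72809/100000 27191/100000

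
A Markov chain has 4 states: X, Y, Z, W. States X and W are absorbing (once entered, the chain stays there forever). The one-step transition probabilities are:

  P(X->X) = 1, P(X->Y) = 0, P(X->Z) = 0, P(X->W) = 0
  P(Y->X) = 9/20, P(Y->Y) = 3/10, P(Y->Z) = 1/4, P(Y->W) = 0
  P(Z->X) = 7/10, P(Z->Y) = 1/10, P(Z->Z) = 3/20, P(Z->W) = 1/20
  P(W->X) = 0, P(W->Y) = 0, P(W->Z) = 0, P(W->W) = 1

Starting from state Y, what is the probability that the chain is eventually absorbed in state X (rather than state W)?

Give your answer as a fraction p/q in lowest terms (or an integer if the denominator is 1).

Answer: 223/228

Derivation:
Let a_i = P(absorbed in X | start in state i).
Boundary conditions: a_X = 1, a_W = 0.
For each transient state i, a_i = sum_j P(i->j) * a_j:
  a_Y = 9/20*a_X + 3/10*a_Y + 1/4*a_Z + 0*a_W
  a_Z = 7/10*a_X + 1/10*a_Y + 3/20*a_Z + 1/20*a_W

Substituting a_X = 1 and a_W = 0, rearrange to (I - Q) a = r where r[i] = P(i -> X):
  [7/10, -1/4] . (a_Y, a_Z) = 9/20
  [-1/10, 17/20] . (a_Y, a_Z) = 7/10

Solving yields:
  a_Y = 223/228
  a_Z = 107/114

Starting state is Y, so the absorption probability is a_Y = 223/228.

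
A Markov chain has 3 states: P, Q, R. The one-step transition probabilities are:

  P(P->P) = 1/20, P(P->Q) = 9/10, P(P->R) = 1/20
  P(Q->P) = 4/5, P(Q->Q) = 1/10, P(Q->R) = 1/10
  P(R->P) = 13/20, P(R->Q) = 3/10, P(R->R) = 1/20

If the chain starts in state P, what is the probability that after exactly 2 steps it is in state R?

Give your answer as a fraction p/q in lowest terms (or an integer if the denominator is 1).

Computing P^2 by repeated multiplication:
P^1 =
  P: [1/20, 9/10, 1/20]
  Q: [4/5, 1/10, 1/10]
  R: [13/20, 3/10, 1/20]
P^2 =
  P: [151/200, 3/20, 19/200]
  Q: [37/200, 19/25, 11/200]
  R: [61/200, 63/100, 13/200]

(P^2)[P -> R] = 19/200

Answer: 19/200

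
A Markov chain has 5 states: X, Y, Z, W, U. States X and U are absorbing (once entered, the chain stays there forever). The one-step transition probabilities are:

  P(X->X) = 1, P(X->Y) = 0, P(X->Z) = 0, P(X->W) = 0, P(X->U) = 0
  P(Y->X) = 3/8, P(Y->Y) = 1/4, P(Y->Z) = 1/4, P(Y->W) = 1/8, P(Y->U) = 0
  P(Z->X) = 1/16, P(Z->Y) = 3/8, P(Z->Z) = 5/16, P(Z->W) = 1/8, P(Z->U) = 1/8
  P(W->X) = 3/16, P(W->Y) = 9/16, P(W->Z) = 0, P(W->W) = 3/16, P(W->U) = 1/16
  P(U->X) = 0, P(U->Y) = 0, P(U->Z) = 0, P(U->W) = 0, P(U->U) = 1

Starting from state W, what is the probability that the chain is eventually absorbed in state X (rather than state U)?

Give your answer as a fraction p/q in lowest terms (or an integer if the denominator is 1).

Answer: 53/63

Derivation:
Let a_i = P(absorbed in X | start in state i).
Boundary conditions: a_X = 1, a_U = 0.
For each transient state i, a_i = sum_j P(i->j) * a_j:
  a_Y = 3/8*a_X + 1/4*a_Y + 1/4*a_Z + 1/8*a_W + 0*a_U
  a_Z = 1/16*a_X + 3/8*a_Y + 5/16*a_Z + 1/8*a_W + 1/8*a_U
  a_W = 3/16*a_X + 9/16*a_Y + 0*a_Z + 3/16*a_W + 1/16*a_U

Substituting a_X = 1 and a_U = 0, rearrange to (I - Q) a = r where r[i] = P(i -> X):
  [3/4, -1/4, -1/8] . (a_Y, a_Z, a_W) = 3/8
  [-3/8, 11/16, -1/8] . (a_Y, a_Z, a_W) = 1/16
  [-9/16, 0, 13/16] . (a_Y, a_Z, a_W) = 3/16

Solving yields:
  a_Y = 500/567
  a_Z = 137/189
  a_W = 53/63

Starting state is W, so the absorption probability is a_W = 53/63.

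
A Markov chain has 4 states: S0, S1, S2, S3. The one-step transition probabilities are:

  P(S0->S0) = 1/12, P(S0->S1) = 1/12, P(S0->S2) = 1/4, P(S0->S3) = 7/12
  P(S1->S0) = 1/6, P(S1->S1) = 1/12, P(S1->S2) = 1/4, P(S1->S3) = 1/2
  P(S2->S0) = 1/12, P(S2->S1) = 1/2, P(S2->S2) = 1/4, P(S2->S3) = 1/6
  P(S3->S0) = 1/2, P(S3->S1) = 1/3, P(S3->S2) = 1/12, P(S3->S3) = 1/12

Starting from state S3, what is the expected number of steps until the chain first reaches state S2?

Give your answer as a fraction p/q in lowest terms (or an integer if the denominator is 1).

Answer: 2916/491

Derivation:
Let h_i = expected steps to first reach S2 from state i.
Boundary: h_S2 = 0.
First-step equations for the other states:
  h_S0 = 1 + 1/12*h_S0 + 1/12*h_S1 + 1/4*h_S2 + 7/12*h_S3
  h_S1 = 1 + 1/6*h_S0 + 1/12*h_S1 + 1/4*h_S2 + 1/2*h_S3
  h_S3 = 1 + 1/2*h_S0 + 1/3*h_S1 + 1/12*h_S2 + 1/12*h_S3

Substituting h_S2 = 0 and rearranging gives the linear system (I - Q) h = 1:
  [11/12, -1/12, -7/12] . (h_S0, h_S1, h_S3) = 1
  [-1/6, 11/12, -1/2] . (h_S0, h_S1, h_S3) = 1
  [-1/2, -1/3, 11/12] . (h_S0, h_S1, h_S3) = 1

Solving yields:
  h_S0 = 2628/491
  h_S1 = 2604/491
  h_S3 = 2916/491

Starting state is S3, so the expected hitting time is h_S3 = 2916/491.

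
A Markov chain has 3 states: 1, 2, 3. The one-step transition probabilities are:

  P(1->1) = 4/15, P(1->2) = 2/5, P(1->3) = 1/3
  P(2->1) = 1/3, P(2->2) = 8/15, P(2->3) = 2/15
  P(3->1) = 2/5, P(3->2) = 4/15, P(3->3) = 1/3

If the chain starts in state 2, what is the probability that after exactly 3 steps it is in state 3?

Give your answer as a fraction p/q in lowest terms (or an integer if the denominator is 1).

Answer: 91/375

Derivation:
Computing P^3 by repeated multiplication:
P^1 =
  1: [4/15, 2/5, 1/3]
  2: [1/3, 8/15, 2/15]
  3: [2/5, 4/15, 1/3]
P^2 =
  1: [76/225, 92/225, 19/75]
  2: [8/25, 34/75, 17/75]
  3: [74/225, 88/225, 7/25]
P^3 =
  1: [1106/3375, 284/675, 283/1125]
  2: [368/1125, 484/1125, 91/375]
  3: [1114/3375, 56/135, 287/1125]

(P^3)[2 -> 3] = 91/375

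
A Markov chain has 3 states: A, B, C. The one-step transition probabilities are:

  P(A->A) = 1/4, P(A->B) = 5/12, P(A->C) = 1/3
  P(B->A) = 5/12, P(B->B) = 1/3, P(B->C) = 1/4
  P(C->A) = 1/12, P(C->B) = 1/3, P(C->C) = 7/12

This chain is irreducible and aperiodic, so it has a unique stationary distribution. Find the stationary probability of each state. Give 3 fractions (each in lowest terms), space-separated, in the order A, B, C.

The stationary distribution satisfies pi = pi * P, i.e.:
  pi_A = 1/4*pi_A + 5/12*pi_B + 1/12*pi_C
  pi_B = 5/12*pi_A + 1/3*pi_B + 1/3*pi_C
  pi_C = 1/3*pi_A + 1/4*pi_B + 7/12*pi_C
with normalization: pi_A + pi_B + pi_C = 1.

Using the first 2 balance equations plus normalization, the linear system A*pi = b is:
  [-3/4, 5/12, 1/12] . pi = 0
  [5/12, -2/3, 1/3] . pi = 0
  [1, 1, 1] . pi = 1

Solving yields:
  pi_A = 7/29
  pi_B = 41/116
  pi_C = 47/116

Verification (pi * P):
  7/29*1/4 + 41/116*5/12 + 47/116*1/12 = 7/29 = pi_A  (ok)
  7/29*5/12 + 41/116*1/3 + 47/116*1/3 = 41/116 = pi_B  (ok)
  7/29*1/3 + 41/116*1/4 + 47/116*7/12 = 47/116 = pi_C  (ok)

Answer: 7/29 41/116 47/116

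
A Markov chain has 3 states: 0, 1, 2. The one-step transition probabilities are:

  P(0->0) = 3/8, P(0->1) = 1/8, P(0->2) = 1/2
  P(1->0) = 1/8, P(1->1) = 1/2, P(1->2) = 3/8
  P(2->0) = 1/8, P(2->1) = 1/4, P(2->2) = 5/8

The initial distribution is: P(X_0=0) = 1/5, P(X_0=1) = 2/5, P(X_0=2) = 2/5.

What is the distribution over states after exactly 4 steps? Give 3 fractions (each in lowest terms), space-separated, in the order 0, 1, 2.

Propagating the distribution step by step (d_{t+1} = d_t * P):
d_0 = (0=1/5, 1=2/5, 2=2/5)
  d_1[0] = 1/5*3/8 + 2/5*1/8 + 2/5*1/8 = 7/40
  d_1[1] = 1/5*1/8 + 2/5*1/2 + 2/5*1/4 = 13/40
  d_1[2] = 1/5*1/2 + 2/5*3/8 + 2/5*5/8 = 1/2
d_1 = (0=7/40, 1=13/40, 2=1/2)
  d_2[0] = 7/40*3/8 + 13/40*1/8 + 1/2*1/8 = 27/160
  d_2[1] = 7/40*1/8 + 13/40*1/2 + 1/2*1/4 = 99/320
  d_2[2] = 7/40*1/2 + 13/40*3/8 + 1/2*5/8 = 167/320
d_2 = (0=27/160, 1=99/320, 2=167/320)
  d_3[0] = 27/160*3/8 + 99/320*1/8 + 167/320*1/8 = 107/640
  d_3[1] = 27/160*1/8 + 99/320*1/2 + 167/320*1/4 = 49/160
  d_3[2] = 27/160*1/2 + 99/320*3/8 + 167/320*5/8 = 337/640
d_3 = (0=107/640, 1=49/160, 2=337/640)
  d_4[0] = 107/640*3/8 + 49/160*1/8 + 337/640*1/8 = 427/2560
  d_4[1] = 107/640*1/8 + 49/160*1/2 + 337/640*1/4 = 313/1024
  d_4[2] = 107/640*1/2 + 49/160*3/8 + 337/640*5/8 = 2701/5120
d_4 = (0=427/2560, 1=313/1024, 2=2701/5120)

Answer: 427/2560 313/1024 2701/5120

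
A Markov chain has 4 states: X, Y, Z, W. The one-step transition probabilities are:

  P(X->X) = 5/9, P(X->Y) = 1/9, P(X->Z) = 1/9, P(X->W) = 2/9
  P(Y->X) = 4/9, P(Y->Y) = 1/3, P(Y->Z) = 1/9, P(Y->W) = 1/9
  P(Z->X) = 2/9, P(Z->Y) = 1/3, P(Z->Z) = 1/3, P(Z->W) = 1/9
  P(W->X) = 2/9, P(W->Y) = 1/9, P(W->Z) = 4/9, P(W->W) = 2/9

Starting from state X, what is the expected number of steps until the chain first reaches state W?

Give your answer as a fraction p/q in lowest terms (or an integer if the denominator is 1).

Let h_i = expected steps to first reach W from state i.
Boundary: h_W = 0.
First-step equations for the other states:
  h_X = 1 + 5/9*h_X + 1/9*h_Y + 1/9*h_Z + 2/9*h_W
  h_Y = 1 + 4/9*h_X + 1/3*h_Y + 1/9*h_Z + 1/9*h_W
  h_Z = 1 + 2/9*h_X + 1/3*h_Y + 1/3*h_Z + 1/9*h_W

Substituting h_W = 0 and rearranging gives the linear system (I - Q) h = 1:
  [4/9, -1/9, -1/9] . (h_X, h_Y, h_Z) = 1
  [-4/9, 2/3, -1/9] . (h_X, h_Y, h_Z) = 1
  [-2/9, -1/3, 2/3] . (h_X, h_Y, h_Z) = 1

Solving yields:
  h_X = 441/82
  h_Y = 252/41
  h_Z = 261/41

Starting state is X, so the expected hitting time is h_X = 441/82.

Answer: 441/82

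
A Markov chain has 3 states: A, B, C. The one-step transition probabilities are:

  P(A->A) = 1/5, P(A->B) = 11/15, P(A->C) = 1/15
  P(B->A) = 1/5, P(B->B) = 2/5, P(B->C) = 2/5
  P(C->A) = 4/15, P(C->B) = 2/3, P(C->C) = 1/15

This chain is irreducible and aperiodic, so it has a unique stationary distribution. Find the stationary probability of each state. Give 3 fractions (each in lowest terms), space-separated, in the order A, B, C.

The stationary distribution satisfies pi = pi * P, i.e.:
  pi_A = 1/5*pi_A + 1/5*pi_B + 4/15*pi_C
  pi_B = 11/15*pi_A + 2/5*pi_B + 2/3*pi_C
  pi_C = 1/15*pi_A + 2/5*pi_B + 1/15*pi_C
with normalization: pi_A + pi_B + pi_C = 1.

Using the first 2 balance equations plus normalization, the linear system A*pi = b is:
  [-4/5, 1/5, 4/15] . pi = 0
  [11/15, -3/5, 2/3] . pi = 0
  [1, 1, 1] . pi = 1

Solving yields:
  pi_A = 66/305
  pi_B = 164/305
  pi_C = 15/61

Verification (pi * P):
  66/305*1/5 + 164/305*1/5 + 15/61*4/15 = 66/305 = pi_A  (ok)
  66/305*11/15 + 164/305*2/5 + 15/61*2/3 = 164/305 = pi_B  (ok)
  66/305*1/15 + 164/305*2/5 + 15/61*1/15 = 15/61 = pi_C  (ok)

Answer: 66/305 164/305 15/61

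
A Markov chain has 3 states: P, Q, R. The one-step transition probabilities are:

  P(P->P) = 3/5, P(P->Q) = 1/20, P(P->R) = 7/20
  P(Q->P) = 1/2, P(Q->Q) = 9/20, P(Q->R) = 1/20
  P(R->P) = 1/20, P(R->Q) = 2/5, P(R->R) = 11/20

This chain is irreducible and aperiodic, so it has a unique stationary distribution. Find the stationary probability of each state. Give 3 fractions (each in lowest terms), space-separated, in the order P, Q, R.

The stationary distribution satisfies pi = pi * P, i.e.:
  pi_P = 3/5*pi_P + 1/2*pi_Q + 1/20*pi_R
  pi_Q = 1/20*pi_P + 9/20*pi_Q + 2/5*pi_R
  pi_R = 7/20*pi_P + 1/20*pi_Q + 11/20*pi_R
with normalization: pi_P + pi_Q + pi_R = 1.

Using the first 2 balance equations plus normalization, the linear system A*pi = b is:
  [-2/5, 1/2, 1/20] . pi = 0
  [1/20, -11/20, 2/5] . pi = 0
  [1, 1, 1] . pi = 1

Solving yields:
  pi_P = 7/18
  pi_Q = 5/18
  pi_R = 1/3

Verification (pi * P):
  7/18*3/5 + 5/18*1/2 + 1/3*1/20 = 7/18 = pi_P  (ok)
  7/18*1/20 + 5/18*9/20 + 1/3*2/5 = 5/18 = pi_Q  (ok)
  7/18*7/20 + 5/18*1/20 + 1/3*11/20 = 1/3 = pi_R  (ok)

Answer: 7/18 5/18 1/3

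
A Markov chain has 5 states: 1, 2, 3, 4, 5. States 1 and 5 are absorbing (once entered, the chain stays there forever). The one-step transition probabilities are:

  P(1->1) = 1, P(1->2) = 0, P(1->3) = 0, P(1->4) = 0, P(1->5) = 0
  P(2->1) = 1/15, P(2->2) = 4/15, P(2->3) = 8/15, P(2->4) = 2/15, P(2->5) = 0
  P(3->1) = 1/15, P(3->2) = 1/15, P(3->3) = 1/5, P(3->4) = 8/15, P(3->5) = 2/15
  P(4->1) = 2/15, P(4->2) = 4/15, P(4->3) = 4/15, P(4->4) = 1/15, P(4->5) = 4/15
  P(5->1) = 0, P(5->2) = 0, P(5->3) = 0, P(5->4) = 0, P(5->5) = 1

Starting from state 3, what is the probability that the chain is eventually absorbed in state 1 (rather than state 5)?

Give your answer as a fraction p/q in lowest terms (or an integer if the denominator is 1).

Answer: 93/256

Derivation:
Let a_i = P(absorbed in 1 | start in state i).
Boundary conditions: a_1 = 1, a_5 = 0.
For each transient state i, a_i = sum_j P(i->j) * a_j:
  a_2 = 1/15*a_1 + 4/15*a_2 + 8/15*a_3 + 2/15*a_4 + 0*a_5
  a_3 = 1/15*a_1 + 1/15*a_2 + 1/5*a_3 + 8/15*a_4 + 2/15*a_5
  a_4 = 2/15*a_1 + 4/15*a_2 + 4/15*a_3 + 1/15*a_4 + 4/15*a_5

Substituting a_1 = 1 and a_5 = 0, rearrange to (I - Q) a = r where r[i] = P(i -> 1):
  [11/15, -8/15, -2/15] . (a_2, a_3, a_4) = 1/15
  [-1/15, 4/5, -8/15] . (a_2, a_3, a_4) = 1/15
  [-4/15, -4/15, 14/15] . (a_2, a_3, a_4) = 2/15

Solving yields:
  a_2 = 27/64
  a_3 = 93/256
  a_4 = 47/128

Starting state is 3, so the absorption probability is a_3 = 93/256.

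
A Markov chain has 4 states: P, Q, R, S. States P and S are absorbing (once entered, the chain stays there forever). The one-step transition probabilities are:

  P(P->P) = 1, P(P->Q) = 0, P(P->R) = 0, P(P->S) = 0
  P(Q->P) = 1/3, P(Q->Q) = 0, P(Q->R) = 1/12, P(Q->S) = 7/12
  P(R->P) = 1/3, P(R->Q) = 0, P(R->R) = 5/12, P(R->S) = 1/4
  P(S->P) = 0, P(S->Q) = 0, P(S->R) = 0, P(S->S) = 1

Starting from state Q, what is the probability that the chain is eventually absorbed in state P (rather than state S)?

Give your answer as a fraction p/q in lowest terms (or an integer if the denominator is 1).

Answer: 8/21

Derivation:
Let a_i = P(absorbed in P | start in state i).
Boundary conditions: a_P = 1, a_S = 0.
For each transient state i, a_i = sum_j P(i->j) * a_j:
  a_Q = 1/3*a_P + 0*a_Q + 1/12*a_R + 7/12*a_S
  a_R = 1/3*a_P + 0*a_Q + 5/12*a_R + 1/4*a_S

Substituting a_P = 1 and a_S = 0, rearrange to (I - Q) a = r where r[i] = P(i -> P):
  [1, -1/12] . (a_Q, a_R) = 1/3
  [0, 7/12] . (a_Q, a_R) = 1/3

Solving yields:
  a_Q = 8/21
  a_R = 4/7

Starting state is Q, so the absorption probability is a_Q = 8/21.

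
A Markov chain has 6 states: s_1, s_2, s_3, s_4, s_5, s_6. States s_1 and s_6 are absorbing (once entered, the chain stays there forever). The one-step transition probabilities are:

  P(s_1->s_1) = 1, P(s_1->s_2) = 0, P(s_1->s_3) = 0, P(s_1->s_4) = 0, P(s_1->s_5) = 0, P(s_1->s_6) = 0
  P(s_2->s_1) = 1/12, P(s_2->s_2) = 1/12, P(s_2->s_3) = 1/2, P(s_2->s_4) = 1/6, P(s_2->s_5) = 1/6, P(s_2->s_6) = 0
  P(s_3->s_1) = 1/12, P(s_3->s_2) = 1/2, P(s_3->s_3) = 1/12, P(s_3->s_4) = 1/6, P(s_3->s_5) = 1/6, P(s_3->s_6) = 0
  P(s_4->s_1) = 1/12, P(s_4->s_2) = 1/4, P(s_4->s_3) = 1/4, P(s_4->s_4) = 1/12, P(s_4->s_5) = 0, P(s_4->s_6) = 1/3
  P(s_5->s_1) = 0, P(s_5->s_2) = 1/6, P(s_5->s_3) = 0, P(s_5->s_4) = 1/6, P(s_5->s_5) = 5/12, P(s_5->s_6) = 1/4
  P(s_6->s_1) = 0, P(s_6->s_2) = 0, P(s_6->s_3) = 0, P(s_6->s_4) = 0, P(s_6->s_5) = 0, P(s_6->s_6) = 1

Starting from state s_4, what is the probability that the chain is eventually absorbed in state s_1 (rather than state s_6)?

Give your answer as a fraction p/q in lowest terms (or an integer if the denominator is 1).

Answer: 73/233

Derivation:
Let a_i = P(absorbed in s_1 | start in state i).
Boundary conditions: a_s_1 = 1, a_s_6 = 0.
For each transient state i, a_i = sum_j P(i->j) * a_j:
  a_s_2 = 1/12*a_s_1 + 1/12*a_s_2 + 1/2*a_s_3 + 1/6*a_s_4 + 1/6*a_s_5 + 0*a_s_6
  a_s_3 = 1/12*a_s_1 + 1/2*a_s_2 + 1/12*a_s_3 + 1/6*a_s_4 + 1/6*a_s_5 + 0*a_s_6
  a_s_4 = 1/12*a_s_1 + 1/4*a_s_2 + 1/4*a_s_3 + 1/12*a_s_4 + 0*a_s_5 + 1/3*a_s_6
  a_s_5 = 0*a_s_1 + 1/6*a_s_2 + 0*a_s_3 + 1/6*a_s_4 + 5/12*a_s_5 + 1/4*a_s_6

Substituting a_s_1 = 1 and a_s_6 = 0, rearrange to (I - Q) a = r where r[i] = P(i -> s_1):
  [11/12, -1/2, -1/6, -1/6] . (a_s_2, a_s_3, a_s_4, a_s_5) = 1/12
  [-1/2, 11/12, -1/6, -1/6] . (a_s_2, a_s_3, a_s_4, a_s_5) = 1/12
  [-1/4, -1/4, 11/12, 0] . (a_s_2, a_s_3, a_s_4, a_s_5) = 1/12
  [-1/6, 0, -1/6, 7/12] . (a_s_2, a_s_3, a_s_4, a_s_5) = 0

Solving yields:
  a_s_2 = 95/233
  a_s_3 = 95/233
  a_s_4 = 73/233
  a_s_5 = 48/233

Starting state is s_4, so the absorption probability is a_s_4 = 73/233.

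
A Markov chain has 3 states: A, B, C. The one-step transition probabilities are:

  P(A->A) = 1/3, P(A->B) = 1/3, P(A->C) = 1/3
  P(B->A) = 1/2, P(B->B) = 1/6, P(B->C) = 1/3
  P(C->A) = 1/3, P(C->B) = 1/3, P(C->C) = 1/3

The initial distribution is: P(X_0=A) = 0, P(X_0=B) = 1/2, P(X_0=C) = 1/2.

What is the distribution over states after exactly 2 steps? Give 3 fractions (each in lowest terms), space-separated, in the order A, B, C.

Answer: 3/8 7/24 1/3

Derivation:
Propagating the distribution step by step (d_{t+1} = d_t * P):
d_0 = (A=0, B=1/2, C=1/2)
  d_1[A] = 0*1/3 + 1/2*1/2 + 1/2*1/3 = 5/12
  d_1[B] = 0*1/3 + 1/2*1/6 + 1/2*1/3 = 1/4
  d_1[C] = 0*1/3 + 1/2*1/3 + 1/2*1/3 = 1/3
d_1 = (A=5/12, B=1/4, C=1/3)
  d_2[A] = 5/12*1/3 + 1/4*1/2 + 1/3*1/3 = 3/8
  d_2[B] = 5/12*1/3 + 1/4*1/6 + 1/3*1/3 = 7/24
  d_2[C] = 5/12*1/3 + 1/4*1/3 + 1/3*1/3 = 1/3
d_2 = (A=3/8, B=7/24, C=1/3)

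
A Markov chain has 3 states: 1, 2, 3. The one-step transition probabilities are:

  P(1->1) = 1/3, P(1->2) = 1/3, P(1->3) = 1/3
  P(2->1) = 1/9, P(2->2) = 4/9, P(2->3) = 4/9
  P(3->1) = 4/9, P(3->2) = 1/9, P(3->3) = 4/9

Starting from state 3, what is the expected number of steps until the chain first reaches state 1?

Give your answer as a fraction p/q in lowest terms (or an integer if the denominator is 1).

Answer: 18/7

Derivation:
Let h_i = expected steps to first reach 1 from state i.
Boundary: h_1 = 0.
First-step equations for the other states:
  h_2 = 1 + 1/9*h_1 + 4/9*h_2 + 4/9*h_3
  h_3 = 1 + 4/9*h_1 + 1/9*h_2 + 4/9*h_3

Substituting h_1 = 0 and rearranging gives the linear system (I - Q) h = 1:
  [5/9, -4/9] . (h_2, h_3) = 1
  [-1/9, 5/9] . (h_2, h_3) = 1

Solving yields:
  h_2 = 27/7
  h_3 = 18/7

Starting state is 3, so the expected hitting time is h_3 = 18/7.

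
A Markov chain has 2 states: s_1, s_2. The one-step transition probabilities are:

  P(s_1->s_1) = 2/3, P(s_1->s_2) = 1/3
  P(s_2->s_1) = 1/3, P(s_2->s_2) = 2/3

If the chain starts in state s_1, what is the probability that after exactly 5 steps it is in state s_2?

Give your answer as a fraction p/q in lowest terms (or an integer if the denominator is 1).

Answer: 121/243

Derivation:
Computing P^5 by repeated multiplication:
P^1 =
  s_1: [2/3, 1/3]
  s_2: [1/3, 2/3]
P^2 =
  s_1: [5/9, 4/9]
  s_2: [4/9, 5/9]
P^3 =
  s_1: [14/27, 13/27]
  s_2: [13/27, 14/27]
P^4 =
  s_1: [41/81, 40/81]
  s_2: [40/81, 41/81]
P^5 =
  s_1: [122/243, 121/243]
  s_2: [121/243, 122/243]

(P^5)[s_1 -> s_2] = 121/243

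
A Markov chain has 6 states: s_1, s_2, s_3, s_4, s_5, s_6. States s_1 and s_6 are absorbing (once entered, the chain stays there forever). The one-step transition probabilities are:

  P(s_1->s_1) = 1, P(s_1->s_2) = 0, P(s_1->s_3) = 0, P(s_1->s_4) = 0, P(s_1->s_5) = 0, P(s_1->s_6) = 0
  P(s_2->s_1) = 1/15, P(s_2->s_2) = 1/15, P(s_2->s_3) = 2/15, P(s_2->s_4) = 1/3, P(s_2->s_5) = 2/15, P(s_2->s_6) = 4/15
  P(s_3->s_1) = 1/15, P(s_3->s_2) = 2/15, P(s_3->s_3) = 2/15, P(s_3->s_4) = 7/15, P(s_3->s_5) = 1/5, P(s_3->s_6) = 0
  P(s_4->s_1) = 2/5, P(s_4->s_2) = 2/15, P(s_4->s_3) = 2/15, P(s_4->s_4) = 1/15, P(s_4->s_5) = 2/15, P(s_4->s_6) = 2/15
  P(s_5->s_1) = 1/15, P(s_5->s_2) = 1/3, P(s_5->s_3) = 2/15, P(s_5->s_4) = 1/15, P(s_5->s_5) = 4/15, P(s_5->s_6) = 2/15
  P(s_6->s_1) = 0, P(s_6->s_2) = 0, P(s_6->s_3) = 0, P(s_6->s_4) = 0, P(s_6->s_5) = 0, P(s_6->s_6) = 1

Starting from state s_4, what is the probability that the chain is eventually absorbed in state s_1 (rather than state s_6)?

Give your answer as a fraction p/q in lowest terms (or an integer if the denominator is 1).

Answer: 1165/1803

Derivation:
Let a_i = P(absorbed in s_1 | start in state i).
Boundary conditions: a_s_1 = 1, a_s_6 = 0.
For each transient state i, a_i = sum_j P(i->j) * a_j:
  a_s_2 = 1/15*a_s_1 + 1/15*a_s_2 + 2/15*a_s_3 + 1/3*a_s_4 + 2/15*a_s_5 + 4/15*a_s_6
  a_s_3 = 1/15*a_s_1 + 2/15*a_s_2 + 2/15*a_s_3 + 7/15*a_s_4 + 1/5*a_s_5 + 0*a_s_6
  a_s_4 = 2/5*a_s_1 + 2/15*a_s_2 + 2/15*a_s_3 + 1/15*a_s_4 + 2/15*a_s_5 + 2/15*a_s_6
  a_s_5 = 1/15*a_s_1 + 1/3*a_s_2 + 2/15*a_s_3 + 1/15*a_s_4 + 4/15*a_s_5 + 2/15*a_s_6

Substituting a_s_1 = 1 and a_s_6 = 0, rearrange to (I - Q) a = r where r[i] = P(i -> s_1):
  [14/15, -2/15, -1/3, -2/15] . (a_s_2, a_s_3, a_s_4, a_s_5) = 1/15
  [-2/15, 13/15, -7/15, -1/5] . (a_s_2, a_s_3, a_s_4, a_s_5) = 1/15
  [-2/15, -2/15, 14/15, -2/15] . (a_s_2, a_s_3, a_s_4, a_s_5) = 2/5
  [-1/3, -2/15, -1/15, 11/15] . (a_s_2, a_s_3, a_s_4, a_s_5) = 1/15

Solving yields:
  a_s_2 = 820/1803
  a_s_3 = 362/601
  a_s_4 = 1165/1803
  a_s_5 = 280/601

Starting state is s_4, so the absorption probability is a_s_4 = 1165/1803.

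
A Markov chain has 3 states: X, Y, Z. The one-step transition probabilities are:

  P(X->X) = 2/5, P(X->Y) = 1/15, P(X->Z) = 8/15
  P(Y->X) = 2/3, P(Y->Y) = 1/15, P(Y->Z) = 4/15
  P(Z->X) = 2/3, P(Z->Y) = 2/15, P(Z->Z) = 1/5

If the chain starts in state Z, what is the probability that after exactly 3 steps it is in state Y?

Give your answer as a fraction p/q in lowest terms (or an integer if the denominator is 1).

Answer: 322/3375

Derivation:
Computing P^3 by repeated multiplication:
P^1 =
  X: [2/5, 1/15, 8/15]
  Y: [2/3, 1/15, 4/15]
  Z: [2/3, 2/15, 1/5]
P^2 =
  X: [14/25, 23/225, 76/225]
  Y: [22/45, 19/225, 32/75]
  Z: [22/45, 2/25, 97/225]
P^3 =
  X: [194/375, 301/3375, 1328/3375]
  Y: [362/675, 107/1125, 1244/3375]
  Z: [362/675, 322/3375, 1243/3375]

(P^3)[Z -> Y] = 322/3375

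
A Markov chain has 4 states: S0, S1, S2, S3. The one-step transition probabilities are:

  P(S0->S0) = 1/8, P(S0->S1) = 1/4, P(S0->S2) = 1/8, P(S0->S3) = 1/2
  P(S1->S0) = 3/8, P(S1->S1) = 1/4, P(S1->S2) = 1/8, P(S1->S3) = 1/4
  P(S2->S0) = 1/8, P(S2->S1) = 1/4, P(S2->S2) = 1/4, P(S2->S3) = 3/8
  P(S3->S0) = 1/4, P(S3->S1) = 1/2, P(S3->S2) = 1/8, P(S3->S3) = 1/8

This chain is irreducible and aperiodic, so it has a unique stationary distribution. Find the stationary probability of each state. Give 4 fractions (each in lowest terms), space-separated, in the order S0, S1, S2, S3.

The stationary distribution satisfies pi = pi * P, i.e.:
  pi_S0 = 1/8*pi_S0 + 3/8*pi_S1 + 1/8*pi_S2 + 1/4*pi_S3
  pi_S1 = 1/4*pi_S0 + 1/4*pi_S1 + 1/4*pi_S2 + 1/2*pi_S3
  pi_S2 = 1/8*pi_S0 + 1/8*pi_S1 + 1/4*pi_S2 + 1/8*pi_S3
  pi_S3 = 1/2*pi_S0 + 1/4*pi_S1 + 3/8*pi_S2 + 1/8*pi_S3
with normalization: pi_S0 + pi_S1 + pi_S2 + pi_S3 = 1.

Using the first 3 balance equations plus normalization, the linear system A*pi = b is:
  [-7/8, 3/8, 1/8, 1/4] . pi = 0
  [1/4, -3/4, 1/4, 1/2] . pi = 0
  [1/8, 1/8, -3/4, 1/8] . pi = 0
  [1, 1, 1, 1] . pi = 1

Solving yields:
  pi_S0 = 39/161
  pi_S1 = 52/161
  pi_S2 = 1/7
  pi_S3 = 47/161

Verification (pi * P):
  39/161*1/8 + 52/161*3/8 + 1/7*1/8 + 47/161*1/4 = 39/161 = pi_S0  (ok)
  39/161*1/4 + 52/161*1/4 + 1/7*1/4 + 47/161*1/2 = 52/161 = pi_S1  (ok)
  39/161*1/8 + 52/161*1/8 + 1/7*1/4 + 47/161*1/8 = 1/7 = pi_S2  (ok)
  39/161*1/2 + 52/161*1/4 + 1/7*3/8 + 47/161*1/8 = 47/161 = pi_S3  (ok)

Answer: 39/161 52/161 1/7 47/161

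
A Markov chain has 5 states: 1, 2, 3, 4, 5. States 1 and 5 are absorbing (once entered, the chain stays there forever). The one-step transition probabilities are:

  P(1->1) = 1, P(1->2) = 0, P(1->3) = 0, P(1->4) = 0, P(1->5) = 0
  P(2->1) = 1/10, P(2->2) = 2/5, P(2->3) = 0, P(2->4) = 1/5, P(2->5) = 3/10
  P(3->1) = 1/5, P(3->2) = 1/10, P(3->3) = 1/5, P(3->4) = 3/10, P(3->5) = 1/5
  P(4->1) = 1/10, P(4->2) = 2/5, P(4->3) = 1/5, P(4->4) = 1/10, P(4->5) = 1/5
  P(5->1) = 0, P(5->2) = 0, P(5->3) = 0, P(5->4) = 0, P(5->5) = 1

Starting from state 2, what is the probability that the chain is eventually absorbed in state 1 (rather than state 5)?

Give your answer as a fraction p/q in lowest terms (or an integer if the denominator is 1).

Answer: 45/164

Derivation:
Let a_i = P(absorbed in 1 | start in state i).
Boundary conditions: a_1 = 1, a_5 = 0.
For each transient state i, a_i = sum_j P(i->j) * a_j:
  a_2 = 1/10*a_1 + 2/5*a_2 + 0*a_3 + 1/5*a_4 + 3/10*a_5
  a_3 = 1/5*a_1 + 1/10*a_2 + 1/5*a_3 + 3/10*a_4 + 1/5*a_5
  a_4 = 1/10*a_1 + 2/5*a_2 + 1/5*a_3 + 1/10*a_4 + 1/5*a_5

Substituting a_1 = 1 and a_5 = 0, rearrange to (I - Q) a = r where r[i] = P(i -> 1):
  [3/5, 0, -1/5] . (a_2, a_3, a_4) = 1/10
  [-1/10, 4/5, -3/10] . (a_2, a_3, a_4) = 1/5
  [-2/5, -1/5, 9/10] . (a_2, a_3, a_4) = 1/10

Solving yields:
  a_2 = 45/164
  a_3 = 133/328
  a_4 = 53/164

Starting state is 2, so the absorption probability is a_2 = 45/164.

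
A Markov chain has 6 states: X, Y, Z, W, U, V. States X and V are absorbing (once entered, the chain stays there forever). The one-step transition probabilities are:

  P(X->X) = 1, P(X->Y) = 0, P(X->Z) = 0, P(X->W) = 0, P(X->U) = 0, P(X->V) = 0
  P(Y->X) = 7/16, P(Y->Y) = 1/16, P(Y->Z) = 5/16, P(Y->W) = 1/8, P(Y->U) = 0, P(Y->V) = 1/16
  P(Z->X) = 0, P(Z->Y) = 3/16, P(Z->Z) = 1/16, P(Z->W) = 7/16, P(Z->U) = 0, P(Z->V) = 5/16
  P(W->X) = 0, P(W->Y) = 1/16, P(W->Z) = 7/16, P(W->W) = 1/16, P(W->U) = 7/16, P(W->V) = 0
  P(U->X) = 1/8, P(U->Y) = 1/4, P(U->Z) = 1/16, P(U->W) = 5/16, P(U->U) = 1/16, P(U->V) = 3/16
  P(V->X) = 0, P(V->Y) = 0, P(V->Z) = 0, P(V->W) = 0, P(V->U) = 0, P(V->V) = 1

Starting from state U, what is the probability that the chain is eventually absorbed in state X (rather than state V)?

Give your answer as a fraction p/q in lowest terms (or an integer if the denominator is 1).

Let a_i = P(absorbed in X | start in state i).
Boundary conditions: a_X = 1, a_V = 0.
For each transient state i, a_i = sum_j P(i->j) * a_j:
  a_Y = 7/16*a_X + 1/16*a_Y + 5/16*a_Z + 1/8*a_W + 0*a_U + 1/16*a_V
  a_Z = 0*a_X + 3/16*a_Y + 1/16*a_Z + 7/16*a_W + 0*a_U + 5/16*a_V
  a_W = 0*a_X + 1/16*a_Y + 7/16*a_Z + 1/16*a_W + 7/16*a_U + 0*a_V
  a_U = 1/8*a_X + 1/4*a_Y + 1/16*a_Z + 5/16*a_W + 1/16*a_U + 3/16*a_V

Substituting a_X = 1 and a_V = 0, rearrange to (I - Q) a = r where r[i] = P(i -> X):
  [15/16, -5/16, -1/8, 0] . (a_Y, a_Z, a_W, a_U) = 7/16
  [-3/16, 15/16, -7/16, 0] . (a_Y, a_Z, a_W, a_U) = 0
  [-1/16, -7/16, 15/16, -7/16] . (a_Y, a_Z, a_W, a_U) = 0
  [-1/4, -1/16, -5/16, 15/16] . (a_Y, a_Z, a_W, a_U) = 1/8

Solving yields:
  a_Y = 15372/24673
  a_Z = 7651/24673
  a_W = 9807/24673
  a_U = 11168/24673

Starting state is U, so the absorption probability is a_U = 11168/24673.

Answer: 11168/24673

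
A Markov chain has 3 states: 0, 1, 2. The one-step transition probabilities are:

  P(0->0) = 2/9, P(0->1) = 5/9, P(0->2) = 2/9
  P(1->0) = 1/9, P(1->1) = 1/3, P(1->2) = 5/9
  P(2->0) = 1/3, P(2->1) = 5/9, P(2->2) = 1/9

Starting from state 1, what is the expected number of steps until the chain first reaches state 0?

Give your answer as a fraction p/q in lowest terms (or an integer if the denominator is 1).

Answer: 117/23

Derivation:
Let h_i = expected steps to first reach 0 from state i.
Boundary: h_0 = 0.
First-step equations for the other states:
  h_1 = 1 + 1/9*h_0 + 1/3*h_1 + 5/9*h_2
  h_2 = 1 + 1/3*h_0 + 5/9*h_1 + 1/9*h_2

Substituting h_0 = 0 and rearranging gives the linear system (I - Q) h = 1:
  [2/3, -5/9] . (h_1, h_2) = 1
  [-5/9, 8/9] . (h_1, h_2) = 1

Solving yields:
  h_1 = 117/23
  h_2 = 99/23

Starting state is 1, so the expected hitting time is h_1 = 117/23.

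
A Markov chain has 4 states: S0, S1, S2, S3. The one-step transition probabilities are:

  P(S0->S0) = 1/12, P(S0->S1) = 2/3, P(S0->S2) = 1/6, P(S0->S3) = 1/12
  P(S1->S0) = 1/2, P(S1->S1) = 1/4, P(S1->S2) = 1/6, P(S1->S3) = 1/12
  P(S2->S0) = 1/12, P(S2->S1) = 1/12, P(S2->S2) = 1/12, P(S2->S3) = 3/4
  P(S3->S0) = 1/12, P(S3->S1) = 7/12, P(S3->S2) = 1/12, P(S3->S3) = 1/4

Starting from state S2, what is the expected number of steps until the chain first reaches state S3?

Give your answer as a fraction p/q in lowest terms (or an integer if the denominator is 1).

Let h_i = expected steps to first reach S3 from state i.
Boundary: h_S3 = 0.
First-step equations for the other states:
  h_S0 = 1 + 1/12*h_S0 + 2/3*h_S1 + 1/6*h_S2 + 1/12*h_S3
  h_S1 = 1 + 1/2*h_S0 + 1/4*h_S1 + 1/6*h_S2 + 1/12*h_S3
  h_S2 = 1 + 1/12*h_S0 + 1/12*h_S1 + 1/12*h_S2 + 3/4*h_S3

Substituting h_S3 = 0 and rearranging gives the linear system (I - Q) h = 1:
  [11/12, -2/3, -1/6] . (h_S0, h_S1, h_S2) = 1
  [-1/2, 3/4, -1/6] . (h_S0, h_S1, h_S2) = 1
  [-1/12, -1/12, 11/12] . (h_S0, h_S1, h_S2) = 1

Solving yields:
  h_S0 = 156/29
  h_S1 = 156/29
  h_S2 = 60/29

Starting state is S2, so the expected hitting time is h_S2 = 60/29.

Answer: 60/29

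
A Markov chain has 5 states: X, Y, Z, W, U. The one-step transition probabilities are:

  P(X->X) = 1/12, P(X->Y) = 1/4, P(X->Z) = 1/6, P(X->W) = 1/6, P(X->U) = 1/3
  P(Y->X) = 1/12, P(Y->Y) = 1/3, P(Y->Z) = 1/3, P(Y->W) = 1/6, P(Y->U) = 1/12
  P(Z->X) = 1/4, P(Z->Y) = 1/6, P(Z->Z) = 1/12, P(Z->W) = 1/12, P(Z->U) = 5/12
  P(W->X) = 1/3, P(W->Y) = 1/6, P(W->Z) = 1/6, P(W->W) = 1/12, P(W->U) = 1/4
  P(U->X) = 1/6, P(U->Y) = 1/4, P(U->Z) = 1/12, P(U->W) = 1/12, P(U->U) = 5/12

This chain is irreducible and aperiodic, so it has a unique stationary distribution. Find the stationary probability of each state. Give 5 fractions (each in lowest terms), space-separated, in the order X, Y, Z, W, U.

Answer: 3451/20795 1026/4159 3507/20795 2448/20795 6259/20795

Derivation:
The stationary distribution satisfies pi = pi * P, i.e.:
  pi_X = 1/12*pi_X + 1/12*pi_Y + 1/4*pi_Z + 1/3*pi_W + 1/6*pi_U
  pi_Y = 1/4*pi_X + 1/3*pi_Y + 1/6*pi_Z + 1/6*pi_W + 1/4*pi_U
  pi_Z = 1/6*pi_X + 1/3*pi_Y + 1/12*pi_Z + 1/6*pi_W + 1/12*pi_U
  pi_W = 1/6*pi_X + 1/6*pi_Y + 1/12*pi_Z + 1/12*pi_W + 1/12*pi_U
  pi_U = 1/3*pi_X + 1/12*pi_Y + 5/12*pi_Z + 1/4*pi_W + 5/12*pi_U
with normalization: pi_X + pi_Y + pi_Z + pi_W + pi_U = 1.

Using the first 4 balance equations plus normalization, the linear system A*pi = b is:
  [-11/12, 1/12, 1/4, 1/3, 1/6] . pi = 0
  [1/4, -2/3, 1/6, 1/6, 1/4] . pi = 0
  [1/6, 1/3, -11/12, 1/6, 1/12] . pi = 0
  [1/6, 1/6, 1/12, -11/12, 1/12] . pi = 0
  [1, 1, 1, 1, 1] . pi = 1

Solving yields:
  pi_X = 3451/20795
  pi_Y = 1026/4159
  pi_Z = 3507/20795
  pi_W = 2448/20795
  pi_U = 6259/20795

Verification (pi * P):
  3451/20795*1/12 + 1026/4159*1/12 + 3507/20795*1/4 + 2448/20795*1/3 + 6259/20795*1/6 = 3451/20795 = pi_X  (ok)
  3451/20795*1/4 + 1026/4159*1/3 + 3507/20795*1/6 + 2448/20795*1/6 + 6259/20795*1/4 = 1026/4159 = pi_Y  (ok)
  3451/20795*1/6 + 1026/4159*1/3 + 3507/20795*1/12 + 2448/20795*1/6 + 6259/20795*1/12 = 3507/20795 = pi_Z  (ok)
  3451/20795*1/6 + 1026/4159*1/6 + 3507/20795*1/12 + 2448/20795*1/12 + 6259/20795*1/12 = 2448/20795 = pi_W  (ok)
  3451/20795*1/3 + 1026/4159*1/12 + 3507/20795*5/12 + 2448/20795*1/4 + 6259/20795*5/12 = 6259/20795 = pi_U  (ok)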